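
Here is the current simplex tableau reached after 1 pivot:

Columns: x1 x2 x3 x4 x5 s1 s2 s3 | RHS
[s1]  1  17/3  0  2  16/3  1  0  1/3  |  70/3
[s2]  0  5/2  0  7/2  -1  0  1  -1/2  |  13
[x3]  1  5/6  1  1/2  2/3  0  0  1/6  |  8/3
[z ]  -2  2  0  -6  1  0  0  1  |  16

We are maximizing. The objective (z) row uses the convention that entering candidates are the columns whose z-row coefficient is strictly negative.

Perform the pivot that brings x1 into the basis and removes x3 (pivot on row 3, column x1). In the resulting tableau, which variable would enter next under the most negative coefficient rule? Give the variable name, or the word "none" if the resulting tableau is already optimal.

x4

Pivot element 1. New z-row = old z-row − (-2)·(row 3/1).
Updated z-row coefficients: x1: 0, x2: 11/3, x3: 2, x4: -5, x5: 7/3, s1: 0, s2: 0, s3: 4/3.
The most negative is -5 in column x4, so x4 would enter next.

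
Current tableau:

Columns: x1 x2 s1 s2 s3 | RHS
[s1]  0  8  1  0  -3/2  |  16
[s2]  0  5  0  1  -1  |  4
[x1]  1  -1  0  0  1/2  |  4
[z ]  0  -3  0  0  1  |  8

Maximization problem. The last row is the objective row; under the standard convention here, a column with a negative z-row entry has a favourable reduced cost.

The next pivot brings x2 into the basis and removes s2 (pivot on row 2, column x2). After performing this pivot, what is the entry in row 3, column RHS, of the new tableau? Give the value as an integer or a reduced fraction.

24/5

Pivot element is row 2, column x2: 5.
Normalize row 2: new (row 2, RHS) = 4/5 = 4/5.
row 3 ← row 3 − (-1)·(new row 2): 4 − (-1)·(4/5) = 24/5.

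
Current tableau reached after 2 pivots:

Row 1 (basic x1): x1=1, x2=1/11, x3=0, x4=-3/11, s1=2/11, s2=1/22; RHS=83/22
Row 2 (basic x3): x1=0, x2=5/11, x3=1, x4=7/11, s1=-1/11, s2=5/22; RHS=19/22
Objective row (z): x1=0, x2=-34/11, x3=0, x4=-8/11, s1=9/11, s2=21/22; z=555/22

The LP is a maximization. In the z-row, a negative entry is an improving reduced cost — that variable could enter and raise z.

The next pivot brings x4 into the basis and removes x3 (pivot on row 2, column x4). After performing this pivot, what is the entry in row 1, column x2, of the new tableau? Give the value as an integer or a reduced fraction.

2/7

Pivot element is row 2, column x4: 7/11.
Normalize row 2: new (row 2, x2) = (5/11)/(7/11) = 5/7.
row 1 ← row 1 − (-3/11)·(new row 2): 1/11 − (-3/11)·(5/7) = 2/7.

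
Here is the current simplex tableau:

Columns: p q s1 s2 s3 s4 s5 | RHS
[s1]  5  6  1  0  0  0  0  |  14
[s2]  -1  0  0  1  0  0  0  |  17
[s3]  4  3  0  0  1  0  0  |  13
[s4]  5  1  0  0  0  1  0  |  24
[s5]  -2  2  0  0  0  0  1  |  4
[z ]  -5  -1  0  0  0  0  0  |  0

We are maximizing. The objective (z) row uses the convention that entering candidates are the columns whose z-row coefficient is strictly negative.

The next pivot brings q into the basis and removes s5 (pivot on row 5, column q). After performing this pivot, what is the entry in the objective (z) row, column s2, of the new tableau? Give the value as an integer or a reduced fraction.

Pivot element is row 5, column q: 2.
Normalize row 5: new (row 5, s2) = 0/2 = 0.
z-row ← z-row − (-1)·(new row 5): 0 − (-1)·0 = 0.

0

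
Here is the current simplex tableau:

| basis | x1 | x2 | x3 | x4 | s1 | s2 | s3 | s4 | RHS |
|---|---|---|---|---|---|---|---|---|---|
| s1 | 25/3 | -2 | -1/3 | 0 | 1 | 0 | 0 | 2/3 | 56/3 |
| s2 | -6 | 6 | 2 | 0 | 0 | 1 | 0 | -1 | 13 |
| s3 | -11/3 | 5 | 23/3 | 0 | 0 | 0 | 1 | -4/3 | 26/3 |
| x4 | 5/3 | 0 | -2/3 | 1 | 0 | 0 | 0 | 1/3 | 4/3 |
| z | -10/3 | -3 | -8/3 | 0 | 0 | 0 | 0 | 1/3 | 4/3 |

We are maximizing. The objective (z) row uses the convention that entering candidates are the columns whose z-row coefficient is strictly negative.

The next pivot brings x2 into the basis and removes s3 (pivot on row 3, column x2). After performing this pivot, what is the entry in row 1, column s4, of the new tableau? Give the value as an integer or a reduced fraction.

Pivot element is row 3, column x2: 5.
Normalize row 3: new (row 3, s4) = (-4/3)/5 = -4/15.
row 1 ← row 1 − (-2)·(new row 3): 2/3 − (-2)·(-4/15) = 2/15.

2/15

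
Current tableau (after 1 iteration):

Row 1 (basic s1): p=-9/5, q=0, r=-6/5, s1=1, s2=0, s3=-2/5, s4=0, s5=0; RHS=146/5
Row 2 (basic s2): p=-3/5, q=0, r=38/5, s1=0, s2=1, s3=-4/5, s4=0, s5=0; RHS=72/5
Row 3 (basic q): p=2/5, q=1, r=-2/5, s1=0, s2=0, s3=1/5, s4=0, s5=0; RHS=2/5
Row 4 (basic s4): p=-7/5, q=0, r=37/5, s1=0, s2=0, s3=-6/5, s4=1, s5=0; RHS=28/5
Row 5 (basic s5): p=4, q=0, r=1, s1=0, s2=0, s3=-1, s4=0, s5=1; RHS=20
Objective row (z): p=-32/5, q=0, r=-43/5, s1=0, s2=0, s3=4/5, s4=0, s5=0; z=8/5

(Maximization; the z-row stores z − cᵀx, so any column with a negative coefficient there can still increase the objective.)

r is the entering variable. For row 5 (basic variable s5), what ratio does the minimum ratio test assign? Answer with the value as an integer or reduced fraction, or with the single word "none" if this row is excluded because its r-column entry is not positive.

Ratio = RHS / (r entry) = 20 / 1 = 20.

20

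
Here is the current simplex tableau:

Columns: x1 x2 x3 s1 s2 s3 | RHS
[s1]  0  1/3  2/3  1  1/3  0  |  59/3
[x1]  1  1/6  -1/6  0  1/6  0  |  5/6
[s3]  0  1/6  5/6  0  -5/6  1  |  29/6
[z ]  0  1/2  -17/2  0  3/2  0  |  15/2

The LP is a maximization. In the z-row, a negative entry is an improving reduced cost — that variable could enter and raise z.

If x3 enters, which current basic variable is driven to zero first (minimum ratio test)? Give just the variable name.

Ratios: row 1 (s1): (59/3)/(2/3) = 59/2; row 2 (x1): entry -1/6 ≤ 0, skip; row 3 (s3): (29/6)/(5/6) = 29/5.
Minimum ratio 29/5 is in the s3 row, so s3 leaves.

s3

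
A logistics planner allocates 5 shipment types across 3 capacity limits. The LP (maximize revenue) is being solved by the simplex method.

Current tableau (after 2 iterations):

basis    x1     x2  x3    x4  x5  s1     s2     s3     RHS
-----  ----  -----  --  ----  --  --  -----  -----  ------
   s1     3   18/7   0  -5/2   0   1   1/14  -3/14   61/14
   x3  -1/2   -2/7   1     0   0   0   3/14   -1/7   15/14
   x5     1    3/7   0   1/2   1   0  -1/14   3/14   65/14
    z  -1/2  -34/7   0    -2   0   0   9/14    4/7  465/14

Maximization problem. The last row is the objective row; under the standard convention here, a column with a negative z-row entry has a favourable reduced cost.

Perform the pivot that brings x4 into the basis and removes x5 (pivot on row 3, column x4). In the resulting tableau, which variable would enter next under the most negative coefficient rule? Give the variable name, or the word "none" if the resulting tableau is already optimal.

Pivot element 1/2. New z-row = old z-row − (-2)·(row 3/(1/2)).
Updated z-row coefficients: x1: 7/2, x2: -22/7, x3: 0, x4: 0, x5: 4, s1: 0, s2: 5/14, s3: 10/7.
The most negative is -22/7 in column x2, so x2 would enter next.

x2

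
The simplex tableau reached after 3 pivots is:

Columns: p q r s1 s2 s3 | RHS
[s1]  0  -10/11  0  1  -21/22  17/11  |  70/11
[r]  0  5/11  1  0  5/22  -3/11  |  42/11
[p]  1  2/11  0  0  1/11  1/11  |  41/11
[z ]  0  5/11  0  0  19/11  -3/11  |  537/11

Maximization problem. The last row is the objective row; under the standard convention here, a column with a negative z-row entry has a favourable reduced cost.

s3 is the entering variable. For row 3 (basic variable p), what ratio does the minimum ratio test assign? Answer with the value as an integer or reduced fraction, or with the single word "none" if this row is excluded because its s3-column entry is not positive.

41

Ratio = RHS / (s3 entry) = (41/11) / (1/11) = 41.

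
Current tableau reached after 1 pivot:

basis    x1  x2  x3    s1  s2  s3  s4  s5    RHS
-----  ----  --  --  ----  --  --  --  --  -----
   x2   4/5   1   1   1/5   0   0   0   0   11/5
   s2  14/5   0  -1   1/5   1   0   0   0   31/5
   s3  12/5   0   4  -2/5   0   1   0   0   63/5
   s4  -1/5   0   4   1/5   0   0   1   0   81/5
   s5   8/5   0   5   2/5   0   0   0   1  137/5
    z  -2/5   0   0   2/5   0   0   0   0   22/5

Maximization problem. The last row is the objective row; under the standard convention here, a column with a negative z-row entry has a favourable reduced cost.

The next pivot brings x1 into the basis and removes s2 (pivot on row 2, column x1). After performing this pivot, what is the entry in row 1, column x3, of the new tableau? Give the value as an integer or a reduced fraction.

Pivot element is row 2, column x1: 14/5.
Normalize row 2: new (row 2, x3) = (-1)/(14/5) = -5/14.
row 1 ← row 1 − (4/5)·(new row 2): 1 − (4/5)·(-5/14) = 9/7.

9/7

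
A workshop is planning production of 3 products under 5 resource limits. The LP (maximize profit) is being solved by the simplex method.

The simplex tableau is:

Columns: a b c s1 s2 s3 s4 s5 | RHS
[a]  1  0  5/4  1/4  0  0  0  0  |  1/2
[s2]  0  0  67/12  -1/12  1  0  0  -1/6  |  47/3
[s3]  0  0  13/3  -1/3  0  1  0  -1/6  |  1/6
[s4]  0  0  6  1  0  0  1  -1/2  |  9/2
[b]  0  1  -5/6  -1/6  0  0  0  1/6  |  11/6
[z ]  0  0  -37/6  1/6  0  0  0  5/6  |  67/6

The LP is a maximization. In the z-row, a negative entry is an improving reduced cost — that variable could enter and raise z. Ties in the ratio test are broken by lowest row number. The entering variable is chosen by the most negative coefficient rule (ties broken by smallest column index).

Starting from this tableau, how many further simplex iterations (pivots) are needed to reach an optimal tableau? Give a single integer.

pivot: c in, s3 out → z = 593/52
pivot: s1 in, a out → z = 425/36
No improving column remains; optimal.

2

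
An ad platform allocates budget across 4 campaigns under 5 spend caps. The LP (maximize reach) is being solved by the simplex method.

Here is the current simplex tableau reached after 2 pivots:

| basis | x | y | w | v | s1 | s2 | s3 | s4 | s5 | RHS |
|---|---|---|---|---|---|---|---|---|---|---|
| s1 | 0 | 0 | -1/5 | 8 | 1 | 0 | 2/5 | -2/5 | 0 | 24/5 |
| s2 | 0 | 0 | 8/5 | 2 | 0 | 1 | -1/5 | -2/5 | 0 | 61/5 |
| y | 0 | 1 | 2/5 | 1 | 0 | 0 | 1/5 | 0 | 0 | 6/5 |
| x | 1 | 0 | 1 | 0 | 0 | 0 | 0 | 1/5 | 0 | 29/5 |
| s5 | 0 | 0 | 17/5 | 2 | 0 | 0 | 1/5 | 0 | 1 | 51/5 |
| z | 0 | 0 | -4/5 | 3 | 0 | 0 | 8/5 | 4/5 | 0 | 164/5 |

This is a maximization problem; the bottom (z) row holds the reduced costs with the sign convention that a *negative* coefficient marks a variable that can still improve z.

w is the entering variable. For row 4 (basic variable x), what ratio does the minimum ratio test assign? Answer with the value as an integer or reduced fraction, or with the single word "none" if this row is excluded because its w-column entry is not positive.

29/5

Ratio = RHS / (w entry) = (29/5) / 1 = 29/5.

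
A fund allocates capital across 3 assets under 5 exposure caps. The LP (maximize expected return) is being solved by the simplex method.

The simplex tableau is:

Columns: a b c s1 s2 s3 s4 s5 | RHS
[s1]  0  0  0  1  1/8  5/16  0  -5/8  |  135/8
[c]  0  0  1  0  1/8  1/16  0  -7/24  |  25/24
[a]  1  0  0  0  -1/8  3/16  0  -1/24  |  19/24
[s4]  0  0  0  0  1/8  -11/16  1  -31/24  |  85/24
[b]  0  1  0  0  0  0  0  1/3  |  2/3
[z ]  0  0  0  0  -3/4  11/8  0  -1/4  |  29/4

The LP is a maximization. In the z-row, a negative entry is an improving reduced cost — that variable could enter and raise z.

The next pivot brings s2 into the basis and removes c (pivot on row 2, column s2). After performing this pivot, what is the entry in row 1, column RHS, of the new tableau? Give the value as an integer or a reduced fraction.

95/6

Pivot element is row 2, column s2: 1/8.
Normalize row 2: new (row 2, RHS) = (25/24)/(1/8) = 25/3.
row 1 ← row 1 − (1/8)·(new row 2): 135/8 − (1/8)·(25/3) = 95/6.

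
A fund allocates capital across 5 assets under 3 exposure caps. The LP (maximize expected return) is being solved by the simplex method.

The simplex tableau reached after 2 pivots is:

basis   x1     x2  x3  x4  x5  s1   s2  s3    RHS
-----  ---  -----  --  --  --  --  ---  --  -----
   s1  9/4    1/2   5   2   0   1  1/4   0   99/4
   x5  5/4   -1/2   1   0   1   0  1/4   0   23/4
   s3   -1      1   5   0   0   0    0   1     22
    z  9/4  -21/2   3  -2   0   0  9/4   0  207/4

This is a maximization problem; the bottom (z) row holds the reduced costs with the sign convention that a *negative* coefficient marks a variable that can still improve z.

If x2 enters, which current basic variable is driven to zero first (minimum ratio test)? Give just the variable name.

s3

Ratios: row 1 (s1): (99/4)/(1/2) = 99/2; row 2 (x5): entry -1/2 ≤ 0, skip; row 3 (s3): 22/1 = 22.
Minimum ratio 22 is in the s3 row, so s3 leaves.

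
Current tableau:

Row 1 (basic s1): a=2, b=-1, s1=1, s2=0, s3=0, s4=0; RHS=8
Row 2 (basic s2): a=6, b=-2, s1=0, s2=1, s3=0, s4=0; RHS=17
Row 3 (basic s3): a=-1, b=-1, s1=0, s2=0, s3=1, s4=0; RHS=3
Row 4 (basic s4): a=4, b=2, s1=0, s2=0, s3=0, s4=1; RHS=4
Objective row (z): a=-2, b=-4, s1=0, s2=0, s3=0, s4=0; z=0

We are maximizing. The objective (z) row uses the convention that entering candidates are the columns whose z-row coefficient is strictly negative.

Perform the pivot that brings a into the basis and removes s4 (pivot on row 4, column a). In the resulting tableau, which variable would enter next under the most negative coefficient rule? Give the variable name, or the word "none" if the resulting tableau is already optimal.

Pivot element 4. New z-row = old z-row − (-2)·(row 4/4).
Updated z-row coefficients: a: 0, b: -3, s1: 0, s2: 0, s3: 0, s4: 1/2.
The most negative is -3 in column b, so b would enter next.

b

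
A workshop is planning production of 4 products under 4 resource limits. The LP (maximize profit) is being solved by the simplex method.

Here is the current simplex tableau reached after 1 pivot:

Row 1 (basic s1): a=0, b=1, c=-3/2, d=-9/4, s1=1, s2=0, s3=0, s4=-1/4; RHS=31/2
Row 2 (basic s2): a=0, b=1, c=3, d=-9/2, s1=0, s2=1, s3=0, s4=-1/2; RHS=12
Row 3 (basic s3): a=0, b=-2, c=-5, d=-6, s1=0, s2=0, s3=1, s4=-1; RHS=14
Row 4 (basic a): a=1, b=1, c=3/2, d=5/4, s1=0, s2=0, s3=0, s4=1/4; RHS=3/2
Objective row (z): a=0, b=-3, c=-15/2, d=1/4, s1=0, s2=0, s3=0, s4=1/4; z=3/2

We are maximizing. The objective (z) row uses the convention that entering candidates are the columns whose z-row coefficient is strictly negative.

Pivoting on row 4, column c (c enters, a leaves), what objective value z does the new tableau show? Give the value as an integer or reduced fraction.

9

Minimum ratio for c: (3/2)/(3/2) = 1.
z changes by −(z-row coeff of c)·ratio = −(-15/2)·1 = 15/2.
New z = 3/2 + (15/2) = 9.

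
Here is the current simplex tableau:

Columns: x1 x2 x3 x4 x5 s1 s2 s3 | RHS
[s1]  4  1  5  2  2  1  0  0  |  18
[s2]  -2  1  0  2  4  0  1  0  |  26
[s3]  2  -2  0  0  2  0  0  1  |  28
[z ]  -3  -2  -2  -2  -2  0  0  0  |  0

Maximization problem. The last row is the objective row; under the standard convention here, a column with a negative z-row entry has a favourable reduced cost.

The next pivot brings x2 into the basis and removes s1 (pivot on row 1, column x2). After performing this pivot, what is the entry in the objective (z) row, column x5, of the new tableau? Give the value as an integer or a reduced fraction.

Pivot element is row 1, column x2: 1.
Normalize row 1: new (row 1, x5) = 2/1 = 2.
z-row ← z-row − (-2)·(new row 1): -2 − (-2)·2 = 2.

2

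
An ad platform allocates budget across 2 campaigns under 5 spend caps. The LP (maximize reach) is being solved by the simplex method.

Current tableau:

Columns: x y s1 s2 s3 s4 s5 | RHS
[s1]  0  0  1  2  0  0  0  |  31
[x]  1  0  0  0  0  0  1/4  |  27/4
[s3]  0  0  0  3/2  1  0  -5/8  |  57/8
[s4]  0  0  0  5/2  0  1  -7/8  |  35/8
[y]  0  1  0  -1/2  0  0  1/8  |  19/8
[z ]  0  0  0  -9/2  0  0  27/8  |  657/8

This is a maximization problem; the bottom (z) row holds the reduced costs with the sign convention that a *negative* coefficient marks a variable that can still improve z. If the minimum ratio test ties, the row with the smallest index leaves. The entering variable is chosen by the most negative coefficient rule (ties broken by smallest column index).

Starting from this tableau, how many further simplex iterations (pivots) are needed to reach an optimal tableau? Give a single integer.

pivot: s2 in, s4 out → z = 90
No improving column remains; optimal.

1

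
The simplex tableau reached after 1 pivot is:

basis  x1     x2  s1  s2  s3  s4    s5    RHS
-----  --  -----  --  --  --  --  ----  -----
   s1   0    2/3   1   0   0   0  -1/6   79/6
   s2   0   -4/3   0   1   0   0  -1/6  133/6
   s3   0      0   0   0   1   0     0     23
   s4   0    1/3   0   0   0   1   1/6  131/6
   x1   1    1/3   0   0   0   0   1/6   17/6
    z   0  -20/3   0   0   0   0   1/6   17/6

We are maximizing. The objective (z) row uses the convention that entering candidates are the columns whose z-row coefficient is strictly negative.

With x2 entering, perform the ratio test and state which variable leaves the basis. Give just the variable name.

x1

Ratios: row 1 (s1): (79/6)/(2/3) = 79/4; row 2 (s2): entry -4/3 ≤ 0, skip; row 3 (s3): entry 0 ≤ 0, skip; row 4 (s4): (131/6)/(1/3) = 131/2; row 5 (x1): (17/6)/(1/3) = 17/2.
Minimum ratio 17/2 is in the x1 row, so x1 leaves.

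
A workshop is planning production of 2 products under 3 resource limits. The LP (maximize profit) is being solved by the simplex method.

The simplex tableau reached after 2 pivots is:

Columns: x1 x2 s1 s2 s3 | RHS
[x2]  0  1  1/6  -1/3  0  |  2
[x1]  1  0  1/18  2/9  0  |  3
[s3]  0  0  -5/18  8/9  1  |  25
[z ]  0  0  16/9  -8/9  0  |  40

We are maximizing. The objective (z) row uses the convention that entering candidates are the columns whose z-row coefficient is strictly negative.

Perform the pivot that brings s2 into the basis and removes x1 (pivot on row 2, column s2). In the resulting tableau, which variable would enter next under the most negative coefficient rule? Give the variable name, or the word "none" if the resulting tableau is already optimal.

none

Pivot element 2/9. New z-row = old z-row − (-8/9)·(row 2/(2/9)).
Updated z-row coefficients: x1: 4, x2: 0, s1: 2, s2: 0, s3: 0.
No coefficient is strictly negative; the tableau after this pivot is optimal.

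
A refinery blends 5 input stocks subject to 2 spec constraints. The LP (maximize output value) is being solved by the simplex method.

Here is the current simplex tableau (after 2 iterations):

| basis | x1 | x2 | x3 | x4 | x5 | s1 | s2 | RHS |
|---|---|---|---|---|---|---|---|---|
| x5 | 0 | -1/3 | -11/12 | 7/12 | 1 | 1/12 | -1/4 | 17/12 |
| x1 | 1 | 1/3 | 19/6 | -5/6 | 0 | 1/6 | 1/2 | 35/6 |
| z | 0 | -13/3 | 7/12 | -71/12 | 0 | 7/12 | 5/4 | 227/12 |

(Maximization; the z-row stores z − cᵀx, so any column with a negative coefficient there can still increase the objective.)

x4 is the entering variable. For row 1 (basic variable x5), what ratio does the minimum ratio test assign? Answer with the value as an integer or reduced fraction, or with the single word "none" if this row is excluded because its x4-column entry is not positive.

17/7

Ratio = RHS / (x4 entry) = (17/12) / (7/12) = 17/7.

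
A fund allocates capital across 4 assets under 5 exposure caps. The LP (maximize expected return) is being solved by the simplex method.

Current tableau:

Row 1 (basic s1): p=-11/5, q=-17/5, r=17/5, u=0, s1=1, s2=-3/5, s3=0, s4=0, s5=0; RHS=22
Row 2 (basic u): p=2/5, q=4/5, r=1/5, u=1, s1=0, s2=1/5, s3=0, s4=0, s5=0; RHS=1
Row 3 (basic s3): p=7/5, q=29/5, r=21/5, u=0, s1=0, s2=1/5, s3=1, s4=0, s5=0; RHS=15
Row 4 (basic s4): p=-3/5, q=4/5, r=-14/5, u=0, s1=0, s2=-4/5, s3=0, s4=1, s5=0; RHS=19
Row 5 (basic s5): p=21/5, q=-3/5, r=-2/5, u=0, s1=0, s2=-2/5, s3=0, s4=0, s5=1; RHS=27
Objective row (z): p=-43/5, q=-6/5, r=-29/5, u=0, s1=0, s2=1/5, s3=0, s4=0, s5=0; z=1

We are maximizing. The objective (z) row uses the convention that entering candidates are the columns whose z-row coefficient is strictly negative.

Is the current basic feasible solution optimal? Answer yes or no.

Column p has objective-row coefficient -43/5, which is negative; an improving pivot exists, so not yet optimal.

no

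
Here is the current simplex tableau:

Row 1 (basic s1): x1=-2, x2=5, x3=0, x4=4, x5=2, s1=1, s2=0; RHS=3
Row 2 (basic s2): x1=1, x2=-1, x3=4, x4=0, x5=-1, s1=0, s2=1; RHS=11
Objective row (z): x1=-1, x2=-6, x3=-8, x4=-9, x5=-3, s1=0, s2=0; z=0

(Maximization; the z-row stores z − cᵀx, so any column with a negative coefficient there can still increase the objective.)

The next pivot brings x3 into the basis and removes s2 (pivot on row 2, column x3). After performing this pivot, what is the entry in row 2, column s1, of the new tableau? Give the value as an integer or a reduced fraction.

Pivot element is row 2, column x3: 4.
Normalize row 2: new (row 2, s1) = 0/4 = 0.
Row 2 is the pivot row, so the entry is 0.

0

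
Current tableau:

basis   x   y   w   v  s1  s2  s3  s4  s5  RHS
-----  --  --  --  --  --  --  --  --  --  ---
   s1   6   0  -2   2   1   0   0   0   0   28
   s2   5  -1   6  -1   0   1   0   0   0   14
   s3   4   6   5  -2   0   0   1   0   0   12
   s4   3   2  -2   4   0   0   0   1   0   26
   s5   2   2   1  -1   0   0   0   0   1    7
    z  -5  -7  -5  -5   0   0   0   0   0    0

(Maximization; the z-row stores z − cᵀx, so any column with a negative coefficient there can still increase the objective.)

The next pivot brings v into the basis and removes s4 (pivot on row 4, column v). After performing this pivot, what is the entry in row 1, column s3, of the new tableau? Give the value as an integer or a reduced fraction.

Pivot element is row 4, column v: 4.
Normalize row 4: new (row 4, s3) = 0/4 = 0.
row 1 ← row 1 − 2·(new row 4): 0 − 2·0 = 0.

0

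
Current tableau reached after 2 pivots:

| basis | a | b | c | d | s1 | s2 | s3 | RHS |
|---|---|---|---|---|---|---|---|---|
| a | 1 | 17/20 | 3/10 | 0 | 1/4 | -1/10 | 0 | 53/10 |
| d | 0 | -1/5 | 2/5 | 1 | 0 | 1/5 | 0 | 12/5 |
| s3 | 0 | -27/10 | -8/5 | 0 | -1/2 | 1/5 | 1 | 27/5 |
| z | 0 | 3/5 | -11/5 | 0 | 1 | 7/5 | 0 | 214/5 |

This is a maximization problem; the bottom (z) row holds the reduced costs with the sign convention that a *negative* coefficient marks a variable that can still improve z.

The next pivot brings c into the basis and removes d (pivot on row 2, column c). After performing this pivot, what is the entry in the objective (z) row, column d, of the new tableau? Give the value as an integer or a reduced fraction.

11/2

Pivot element is row 2, column c: 2/5.
Normalize row 2: new (row 2, d) = 1/(2/5) = 5/2.
z-row ← z-row − (-11/5)·(new row 2): 0 − (-11/5)·(5/2) = 11/2.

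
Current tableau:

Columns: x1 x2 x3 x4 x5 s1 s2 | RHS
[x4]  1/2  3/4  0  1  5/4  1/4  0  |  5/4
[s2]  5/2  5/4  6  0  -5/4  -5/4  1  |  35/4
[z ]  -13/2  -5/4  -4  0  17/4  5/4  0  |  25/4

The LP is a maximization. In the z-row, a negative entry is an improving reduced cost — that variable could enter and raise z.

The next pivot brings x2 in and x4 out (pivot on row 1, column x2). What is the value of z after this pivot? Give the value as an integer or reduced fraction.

Minimum ratio for x2: (5/4)/(3/4) = 5/3.
z changes by −(z-row coeff of x2)·ratio = −(-5/4)·(5/3) = 25/12.
New z = 25/4 + (25/12) = 25/3.

25/3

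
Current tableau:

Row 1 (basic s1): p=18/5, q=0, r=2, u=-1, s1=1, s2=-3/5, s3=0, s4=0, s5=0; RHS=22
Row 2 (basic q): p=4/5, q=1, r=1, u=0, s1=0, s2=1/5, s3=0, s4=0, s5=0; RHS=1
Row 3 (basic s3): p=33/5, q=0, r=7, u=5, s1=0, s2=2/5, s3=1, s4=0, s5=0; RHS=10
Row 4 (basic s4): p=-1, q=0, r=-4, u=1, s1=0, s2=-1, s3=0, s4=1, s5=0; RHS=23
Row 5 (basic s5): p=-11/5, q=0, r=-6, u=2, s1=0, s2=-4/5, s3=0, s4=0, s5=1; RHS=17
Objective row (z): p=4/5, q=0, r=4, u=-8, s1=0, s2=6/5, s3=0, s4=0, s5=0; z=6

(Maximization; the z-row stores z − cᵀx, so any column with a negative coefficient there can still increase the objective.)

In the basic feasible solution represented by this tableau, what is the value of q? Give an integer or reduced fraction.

1

q is basic (row 2); its value is the RHS of that row: 1.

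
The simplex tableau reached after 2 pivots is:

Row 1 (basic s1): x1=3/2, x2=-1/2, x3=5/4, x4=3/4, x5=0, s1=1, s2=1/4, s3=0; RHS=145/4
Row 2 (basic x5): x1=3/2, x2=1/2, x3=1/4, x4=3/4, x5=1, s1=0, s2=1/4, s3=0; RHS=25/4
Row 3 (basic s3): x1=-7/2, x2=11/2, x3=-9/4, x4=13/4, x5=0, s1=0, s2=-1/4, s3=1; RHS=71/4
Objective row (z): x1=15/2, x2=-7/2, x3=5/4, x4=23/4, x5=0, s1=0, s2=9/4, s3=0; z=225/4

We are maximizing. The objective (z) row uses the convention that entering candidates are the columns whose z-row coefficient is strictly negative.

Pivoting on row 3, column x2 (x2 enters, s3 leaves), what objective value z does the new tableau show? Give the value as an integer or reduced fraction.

743/11

Minimum ratio for x2: (71/4)/(11/2) = 71/22.
z changes by −(z-row coeff of x2)·ratio = −(-7/2)·(71/22) = 497/44.
New z = 225/4 + (497/44) = 743/11.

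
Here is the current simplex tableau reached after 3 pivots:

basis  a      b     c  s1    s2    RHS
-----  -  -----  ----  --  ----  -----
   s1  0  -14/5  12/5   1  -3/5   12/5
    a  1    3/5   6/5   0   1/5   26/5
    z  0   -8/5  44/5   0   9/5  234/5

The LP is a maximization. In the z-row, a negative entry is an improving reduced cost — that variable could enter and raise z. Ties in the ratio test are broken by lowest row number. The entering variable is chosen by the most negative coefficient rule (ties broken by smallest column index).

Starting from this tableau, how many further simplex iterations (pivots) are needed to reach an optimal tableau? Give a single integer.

pivot: b in, a out → z = 182/3
No improving column remains; optimal.

1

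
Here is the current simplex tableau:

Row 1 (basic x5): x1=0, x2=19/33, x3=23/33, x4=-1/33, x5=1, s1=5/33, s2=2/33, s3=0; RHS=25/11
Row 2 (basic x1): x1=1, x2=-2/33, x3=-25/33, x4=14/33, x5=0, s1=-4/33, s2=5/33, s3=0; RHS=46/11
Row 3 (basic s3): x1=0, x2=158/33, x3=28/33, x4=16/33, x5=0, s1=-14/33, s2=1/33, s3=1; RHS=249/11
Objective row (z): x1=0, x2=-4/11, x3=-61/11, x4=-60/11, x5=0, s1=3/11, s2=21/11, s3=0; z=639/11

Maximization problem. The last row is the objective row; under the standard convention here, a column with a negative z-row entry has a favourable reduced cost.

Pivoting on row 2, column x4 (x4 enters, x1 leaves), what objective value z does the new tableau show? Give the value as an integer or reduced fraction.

783/7

Minimum ratio for x4: (46/11)/(14/33) = 69/7.
z changes by −(z-row coeff of x4)·ratio = −(-60/11)·(69/7) = 4140/77.
New z = 639/11 + (4140/77) = 783/7.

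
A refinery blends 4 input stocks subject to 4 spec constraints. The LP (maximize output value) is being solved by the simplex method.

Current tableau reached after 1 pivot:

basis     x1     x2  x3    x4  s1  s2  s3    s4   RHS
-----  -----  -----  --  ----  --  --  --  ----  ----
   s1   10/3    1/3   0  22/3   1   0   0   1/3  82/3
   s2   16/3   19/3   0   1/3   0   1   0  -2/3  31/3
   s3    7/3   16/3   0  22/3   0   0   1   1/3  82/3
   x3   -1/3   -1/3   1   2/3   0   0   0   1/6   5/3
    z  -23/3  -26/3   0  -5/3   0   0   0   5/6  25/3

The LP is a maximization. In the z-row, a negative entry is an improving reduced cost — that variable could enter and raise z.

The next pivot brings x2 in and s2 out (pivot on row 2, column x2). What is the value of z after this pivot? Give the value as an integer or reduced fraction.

Minimum ratio for x2: (31/3)/(19/3) = 31/19.
z changes by −(z-row coeff of x2)·ratio = −(-26/3)·(31/19) = 806/57.
New z = 25/3 + (806/57) = 427/19.

427/19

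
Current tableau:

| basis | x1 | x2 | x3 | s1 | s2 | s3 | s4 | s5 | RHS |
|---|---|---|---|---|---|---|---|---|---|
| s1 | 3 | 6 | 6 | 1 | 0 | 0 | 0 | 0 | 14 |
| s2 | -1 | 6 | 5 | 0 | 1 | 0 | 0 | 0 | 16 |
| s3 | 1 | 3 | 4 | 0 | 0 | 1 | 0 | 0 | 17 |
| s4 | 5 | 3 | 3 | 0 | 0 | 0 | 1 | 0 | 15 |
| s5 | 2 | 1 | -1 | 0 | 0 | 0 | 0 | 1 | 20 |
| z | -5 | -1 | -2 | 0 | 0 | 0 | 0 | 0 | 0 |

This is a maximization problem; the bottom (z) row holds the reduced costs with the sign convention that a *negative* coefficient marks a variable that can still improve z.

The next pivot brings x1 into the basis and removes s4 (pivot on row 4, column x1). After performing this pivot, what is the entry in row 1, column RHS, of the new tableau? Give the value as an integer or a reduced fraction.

Pivot element is row 4, column x1: 5.
Normalize row 4: new (row 4, RHS) = 15/5 = 3.
row 1 ← row 1 − 3·(new row 4): 14 − 3·3 = 5.

5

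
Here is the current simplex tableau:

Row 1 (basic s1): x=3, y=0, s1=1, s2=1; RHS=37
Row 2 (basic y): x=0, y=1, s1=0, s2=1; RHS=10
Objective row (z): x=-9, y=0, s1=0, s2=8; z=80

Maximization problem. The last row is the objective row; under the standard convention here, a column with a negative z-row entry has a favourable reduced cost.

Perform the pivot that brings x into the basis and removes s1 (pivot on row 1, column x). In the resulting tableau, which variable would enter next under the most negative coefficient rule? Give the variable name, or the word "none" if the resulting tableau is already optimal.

none

Pivot element 3. New z-row = old z-row − (-9)·(row 1/3).
Updated z-row coefficients: x: 0, y: 0, s1: 3, s2: 11.
No coefficient is strictly negative; the tableau after this pivot is optimal.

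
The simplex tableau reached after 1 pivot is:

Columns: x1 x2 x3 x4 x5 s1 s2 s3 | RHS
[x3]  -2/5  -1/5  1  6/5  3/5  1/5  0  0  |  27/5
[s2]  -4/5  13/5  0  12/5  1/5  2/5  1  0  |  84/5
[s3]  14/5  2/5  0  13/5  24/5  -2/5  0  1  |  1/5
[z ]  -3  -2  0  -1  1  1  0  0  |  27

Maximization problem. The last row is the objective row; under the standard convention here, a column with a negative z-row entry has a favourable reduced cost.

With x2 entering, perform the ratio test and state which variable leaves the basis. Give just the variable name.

s3

Ratios: row 1 (x3): entry -1/5 ≤ 0, skip; row 2 (s2): (84/5)/(13/5) = 84/13; row 3 (s3): (1/5)/(2/5) = 1/2.
Minimum ratio 1/2 is in the s3 row, so s3 leaves.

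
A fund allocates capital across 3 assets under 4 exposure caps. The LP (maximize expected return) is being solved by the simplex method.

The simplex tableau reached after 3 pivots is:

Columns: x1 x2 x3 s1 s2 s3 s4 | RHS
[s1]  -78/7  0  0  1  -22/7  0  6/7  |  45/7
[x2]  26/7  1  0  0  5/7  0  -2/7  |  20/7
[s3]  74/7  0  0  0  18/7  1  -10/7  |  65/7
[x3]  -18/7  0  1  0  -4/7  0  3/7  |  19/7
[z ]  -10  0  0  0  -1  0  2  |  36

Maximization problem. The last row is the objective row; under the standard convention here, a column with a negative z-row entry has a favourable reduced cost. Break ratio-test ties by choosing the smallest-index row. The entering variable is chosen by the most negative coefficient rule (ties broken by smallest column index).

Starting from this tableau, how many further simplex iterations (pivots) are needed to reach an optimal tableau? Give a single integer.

1

pivot: x1 in, x2 out → z = 568/13
No improving column remains; optimal.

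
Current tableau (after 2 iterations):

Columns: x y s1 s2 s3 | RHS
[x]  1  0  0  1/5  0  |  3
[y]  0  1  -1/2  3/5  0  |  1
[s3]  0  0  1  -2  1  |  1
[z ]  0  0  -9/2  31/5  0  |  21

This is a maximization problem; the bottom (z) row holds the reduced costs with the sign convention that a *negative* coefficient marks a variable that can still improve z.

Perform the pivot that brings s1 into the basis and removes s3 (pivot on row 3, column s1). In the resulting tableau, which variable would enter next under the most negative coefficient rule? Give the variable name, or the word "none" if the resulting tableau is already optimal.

s2

Pivot element 1. New z-row = old z-row − (-9/2)·(row 3/1).
Updated z-row coefficients: x: 0, y: 0, s1: 0, s2: -14/5, s3: 9/2.
The most negative is -14/5 in column s2, so s2 would enter next.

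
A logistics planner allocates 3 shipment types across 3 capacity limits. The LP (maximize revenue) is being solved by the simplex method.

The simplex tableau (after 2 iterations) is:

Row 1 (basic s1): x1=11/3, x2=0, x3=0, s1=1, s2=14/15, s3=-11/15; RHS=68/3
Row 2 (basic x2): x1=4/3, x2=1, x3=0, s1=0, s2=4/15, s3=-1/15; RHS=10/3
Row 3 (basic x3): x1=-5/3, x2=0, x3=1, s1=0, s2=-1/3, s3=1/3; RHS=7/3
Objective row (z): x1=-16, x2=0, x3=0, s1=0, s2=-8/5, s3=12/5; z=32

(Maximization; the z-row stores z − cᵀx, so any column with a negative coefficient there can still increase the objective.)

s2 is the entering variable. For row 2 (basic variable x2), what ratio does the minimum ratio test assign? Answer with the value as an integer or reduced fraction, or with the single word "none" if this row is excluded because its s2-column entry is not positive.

25/2

Ratio = RHS / (s2 entry) = (10/3) / (4/15) = 25/2.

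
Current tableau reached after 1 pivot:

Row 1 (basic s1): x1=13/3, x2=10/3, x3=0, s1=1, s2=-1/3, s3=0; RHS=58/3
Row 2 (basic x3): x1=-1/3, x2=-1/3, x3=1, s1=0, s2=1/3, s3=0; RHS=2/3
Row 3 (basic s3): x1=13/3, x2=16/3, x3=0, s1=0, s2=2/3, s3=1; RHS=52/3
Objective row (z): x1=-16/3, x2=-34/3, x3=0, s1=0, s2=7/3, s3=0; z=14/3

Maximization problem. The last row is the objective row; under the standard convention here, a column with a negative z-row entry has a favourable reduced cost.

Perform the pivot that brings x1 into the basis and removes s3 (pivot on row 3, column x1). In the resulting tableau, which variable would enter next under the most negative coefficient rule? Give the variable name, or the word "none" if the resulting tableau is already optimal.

x2

Pivot element 13/3. New z-row = old z-row − (-16/3)·(row 3/(13/3)).
Updated z-row coefficients: x1: 0, x2: -62/13, x3: 0, s1: 0, s2: 41/13, s3: 16/13.
The most negative is -62/13 in column x2, so x2 would enter next.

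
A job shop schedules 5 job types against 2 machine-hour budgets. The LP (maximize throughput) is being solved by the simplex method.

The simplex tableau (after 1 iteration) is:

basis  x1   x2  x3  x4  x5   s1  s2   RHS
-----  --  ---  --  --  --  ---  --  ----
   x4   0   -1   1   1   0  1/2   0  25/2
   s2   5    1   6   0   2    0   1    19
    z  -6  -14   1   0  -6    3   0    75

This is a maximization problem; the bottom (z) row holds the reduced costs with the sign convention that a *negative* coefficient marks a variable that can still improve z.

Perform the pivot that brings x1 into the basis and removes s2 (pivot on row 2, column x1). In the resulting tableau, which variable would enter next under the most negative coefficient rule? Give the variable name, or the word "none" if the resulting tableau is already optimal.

x2

Pivot element 5. New z-row = old z-row − (-6)·(row 2/5).
Updated z-row coefficients: x1: 0, x2: -64/5, x3: 41/5, x4: 0, x5: -18/5, s1: 3, s2: 6/5.
The most negative is -64/5 in column x2, so x2 would enter next.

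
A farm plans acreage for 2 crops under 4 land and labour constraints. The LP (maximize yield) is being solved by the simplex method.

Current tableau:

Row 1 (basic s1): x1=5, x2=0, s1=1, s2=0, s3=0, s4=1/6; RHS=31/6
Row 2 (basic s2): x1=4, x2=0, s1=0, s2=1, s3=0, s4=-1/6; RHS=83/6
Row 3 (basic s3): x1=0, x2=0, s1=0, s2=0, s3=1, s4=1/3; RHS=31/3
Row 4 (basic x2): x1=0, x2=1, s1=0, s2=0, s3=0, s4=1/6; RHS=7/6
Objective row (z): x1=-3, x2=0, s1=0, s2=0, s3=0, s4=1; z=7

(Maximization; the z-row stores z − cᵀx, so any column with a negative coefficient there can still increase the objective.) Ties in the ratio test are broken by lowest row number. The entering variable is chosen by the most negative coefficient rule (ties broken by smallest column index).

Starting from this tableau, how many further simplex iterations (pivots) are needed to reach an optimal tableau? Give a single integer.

pivot: x1 in, s1 out → z = 101/10
No improving column remains; optimal.

1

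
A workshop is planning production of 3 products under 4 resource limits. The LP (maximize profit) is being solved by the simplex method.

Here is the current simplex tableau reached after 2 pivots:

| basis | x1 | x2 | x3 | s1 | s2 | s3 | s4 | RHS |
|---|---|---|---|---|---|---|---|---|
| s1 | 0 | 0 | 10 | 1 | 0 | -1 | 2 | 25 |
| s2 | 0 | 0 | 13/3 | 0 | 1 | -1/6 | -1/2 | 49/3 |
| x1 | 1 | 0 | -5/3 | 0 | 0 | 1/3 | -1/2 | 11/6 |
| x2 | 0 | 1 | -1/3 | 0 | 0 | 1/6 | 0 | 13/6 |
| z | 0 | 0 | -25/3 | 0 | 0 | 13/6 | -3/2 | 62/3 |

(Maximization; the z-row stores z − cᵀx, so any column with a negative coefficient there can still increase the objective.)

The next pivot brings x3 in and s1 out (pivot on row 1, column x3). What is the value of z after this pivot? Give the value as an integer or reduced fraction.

83/2

Minimum ratio for x3: 25/10 = 5/2.
z changes by −(z-row coeff of x3)·ratio = −(-25/3)·(5/2) = 125/6.
New z = 62/3 + (125/6) = 83/2.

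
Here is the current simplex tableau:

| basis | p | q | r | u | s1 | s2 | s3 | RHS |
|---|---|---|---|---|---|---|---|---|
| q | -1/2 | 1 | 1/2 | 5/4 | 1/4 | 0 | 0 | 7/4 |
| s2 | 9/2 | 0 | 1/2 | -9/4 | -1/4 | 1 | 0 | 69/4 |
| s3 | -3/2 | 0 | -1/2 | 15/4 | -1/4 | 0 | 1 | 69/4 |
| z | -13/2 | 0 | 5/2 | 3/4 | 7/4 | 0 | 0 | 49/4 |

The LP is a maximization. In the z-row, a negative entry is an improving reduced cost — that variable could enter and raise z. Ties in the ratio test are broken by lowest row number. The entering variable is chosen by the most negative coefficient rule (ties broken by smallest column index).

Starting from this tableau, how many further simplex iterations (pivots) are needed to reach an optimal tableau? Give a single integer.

pivot: p in, s2 out → z = 223/6
pivot: u in, q out → z = 139/3
No improving column remains; optimal.

2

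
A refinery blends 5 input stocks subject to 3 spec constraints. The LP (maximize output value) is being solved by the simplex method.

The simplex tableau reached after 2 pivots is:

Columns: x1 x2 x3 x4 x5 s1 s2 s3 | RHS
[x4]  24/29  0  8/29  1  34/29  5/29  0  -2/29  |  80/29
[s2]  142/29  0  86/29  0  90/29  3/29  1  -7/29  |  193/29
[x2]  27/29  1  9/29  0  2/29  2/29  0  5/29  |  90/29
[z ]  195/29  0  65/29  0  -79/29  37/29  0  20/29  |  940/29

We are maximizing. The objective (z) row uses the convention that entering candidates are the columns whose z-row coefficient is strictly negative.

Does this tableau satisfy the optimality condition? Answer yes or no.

Column x5 has objective-row coefficient -79/29, which is negative; an improving pivot exists, so not yet optimal.

no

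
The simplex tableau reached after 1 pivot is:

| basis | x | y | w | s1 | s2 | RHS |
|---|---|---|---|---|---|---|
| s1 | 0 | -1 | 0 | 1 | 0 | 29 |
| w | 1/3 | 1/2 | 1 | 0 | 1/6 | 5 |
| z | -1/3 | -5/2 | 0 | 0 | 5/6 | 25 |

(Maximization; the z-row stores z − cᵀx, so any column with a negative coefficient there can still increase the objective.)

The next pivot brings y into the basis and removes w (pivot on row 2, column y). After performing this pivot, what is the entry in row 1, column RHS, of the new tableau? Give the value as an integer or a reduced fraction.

39

Pivot element is row 2, column y: 1/2.
Normalize row 2: new (row 2, RHS) = 5/(1/2) = 10.
row 1 ← row 1 − (-1)·(new row 2): 29 − (-1)·10 = 39.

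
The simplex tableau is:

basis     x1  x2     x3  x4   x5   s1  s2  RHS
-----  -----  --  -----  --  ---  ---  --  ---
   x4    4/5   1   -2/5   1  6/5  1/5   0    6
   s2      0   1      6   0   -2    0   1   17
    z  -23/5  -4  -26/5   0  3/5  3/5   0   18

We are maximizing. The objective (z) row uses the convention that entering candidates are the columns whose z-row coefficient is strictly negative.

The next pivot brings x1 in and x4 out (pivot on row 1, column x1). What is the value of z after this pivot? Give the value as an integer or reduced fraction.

105/2

Minimum ratio for x1: 6/(4/5) = 15/2.
z changes by −(z-row coeff of x1)·ratio = −(-23/5)·(15/2) = 69/2.
New z = 18 + (69/2) = 105/2.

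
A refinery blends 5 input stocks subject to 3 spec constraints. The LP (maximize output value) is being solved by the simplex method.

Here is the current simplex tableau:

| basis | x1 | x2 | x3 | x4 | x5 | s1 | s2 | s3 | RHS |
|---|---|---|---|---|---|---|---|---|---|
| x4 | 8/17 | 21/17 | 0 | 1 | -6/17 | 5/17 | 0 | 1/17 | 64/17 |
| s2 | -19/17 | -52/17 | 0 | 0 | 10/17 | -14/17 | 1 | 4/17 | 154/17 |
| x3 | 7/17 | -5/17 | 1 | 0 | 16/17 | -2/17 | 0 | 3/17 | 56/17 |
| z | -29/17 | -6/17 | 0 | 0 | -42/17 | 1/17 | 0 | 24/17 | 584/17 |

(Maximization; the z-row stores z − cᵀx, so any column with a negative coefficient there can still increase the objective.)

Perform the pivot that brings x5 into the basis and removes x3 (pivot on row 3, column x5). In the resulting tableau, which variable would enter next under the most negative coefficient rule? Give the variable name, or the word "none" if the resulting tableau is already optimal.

Pivot element 16/17. New z-row = old z-row − (-42/17)·(row 3/(16/17)).
Updated z-row coefficients: x1: -5/8, x2: -9/8, x3: 21/8, x4: 0, x5: 0, s1: -1/4, s2: 0, s3: 15/8.
The most negative is -9/8 in column x2, so x2 would enter next.

x2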